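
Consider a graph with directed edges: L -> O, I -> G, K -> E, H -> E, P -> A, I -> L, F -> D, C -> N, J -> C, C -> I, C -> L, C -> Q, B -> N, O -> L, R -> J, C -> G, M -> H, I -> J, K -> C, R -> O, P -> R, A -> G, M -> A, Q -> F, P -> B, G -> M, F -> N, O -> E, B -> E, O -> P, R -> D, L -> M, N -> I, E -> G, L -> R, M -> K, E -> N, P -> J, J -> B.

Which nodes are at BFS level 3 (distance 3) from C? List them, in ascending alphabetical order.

A, B, D, E, H, K, P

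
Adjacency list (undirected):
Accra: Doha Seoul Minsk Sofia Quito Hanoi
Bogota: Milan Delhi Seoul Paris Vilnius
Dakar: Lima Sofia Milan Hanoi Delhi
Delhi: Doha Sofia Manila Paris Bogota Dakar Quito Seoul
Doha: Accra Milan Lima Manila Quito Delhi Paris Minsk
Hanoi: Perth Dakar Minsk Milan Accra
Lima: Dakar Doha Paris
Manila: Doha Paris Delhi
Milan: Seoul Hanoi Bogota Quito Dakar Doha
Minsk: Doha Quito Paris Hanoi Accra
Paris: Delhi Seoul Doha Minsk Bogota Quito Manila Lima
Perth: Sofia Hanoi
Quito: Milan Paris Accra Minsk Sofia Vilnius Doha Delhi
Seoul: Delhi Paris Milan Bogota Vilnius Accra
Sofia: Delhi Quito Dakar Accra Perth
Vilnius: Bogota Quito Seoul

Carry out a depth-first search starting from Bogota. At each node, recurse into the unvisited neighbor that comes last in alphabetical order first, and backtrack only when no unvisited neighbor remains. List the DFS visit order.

Bogota Vilnius Seoul Paris Quito Sofia Perth Hanoi Minsk Doha Milan Dakar Lima Delhi Manila Accra

Visit Bogota
Bogota → Vilnius
Vilnius → Seoul
Seoul → Paris
Paris → Quito
Quito → Sofia
Sofia → Perth
Perth → Hanoi
Hanoi → Minsk
Minsk → Doha
Doha → Milan
Milan → Dakar
Dakar → Lima
Dakar → Delhi
Delhi → Manila
Doha → Accra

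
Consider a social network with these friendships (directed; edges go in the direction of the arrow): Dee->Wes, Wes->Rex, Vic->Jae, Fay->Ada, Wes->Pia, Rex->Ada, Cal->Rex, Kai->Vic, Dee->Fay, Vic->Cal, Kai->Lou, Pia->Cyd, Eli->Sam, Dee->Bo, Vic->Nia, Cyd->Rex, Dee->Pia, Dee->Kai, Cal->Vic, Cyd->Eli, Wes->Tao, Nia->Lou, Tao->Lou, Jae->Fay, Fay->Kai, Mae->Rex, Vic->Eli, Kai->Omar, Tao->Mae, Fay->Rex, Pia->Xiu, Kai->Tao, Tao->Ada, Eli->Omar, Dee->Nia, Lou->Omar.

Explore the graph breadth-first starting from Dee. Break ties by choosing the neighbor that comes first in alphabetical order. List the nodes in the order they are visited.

Visit Dee; enqueue Bo, Fay, Kai, Nia, Pia, Wes → queue [Bo, Fay, Kai, Nia, Pia, Wes]
Visit Bo → queue [Fay, Kai, Nia, Pia, Wes]
Visit Fay; enqueue Ada, Rex → queue [Kai, Nia, Pia, Wes, Ada, Rex]
Visit Kai; enqueue Lou, Omar, Tao, Vic → queue [Nia, Pia, Wes, Ada, Rex, Lou, Omar, Tao, Vic]
Visit Nia → queue [Pia, Wes, Ada, Rex, Lou, Omar, Tao, Vic]
Visit Pia; enqueue Cyd, Xiu → queue [Wes, Ada, Rex, Lou, Omar, Tao, Vic, Cyd, Xiu]
Visit Wes → queue [Ada, Rex, Lou, Omar, Tao, Vic, Cyd, Xiu]
Visit Ada → queue [Rex, Lou, Omar, Tao, Vic, Cyd, Xiu]
Visit Rex → queue [Lou, Omar, Tao, Vic, Cyd, Xiu]
Visit Lou → queue [Omar, Tao, Vic, Cyd, Xiu]
Visit Omar → queue [Tao, Vic, Cyd, Xiu]
Visit Tao; enqueue Mae → queue [Vic, Cyd, Xiu, Mae]
Visit Vic; enqueue Cal, Eli, Jae → queue [Cyd, Xiu, Mae, Cal, Eli, Jae]
Visit Cyd → queue [Xiu, Mae, Cal, Eli, Jae]
Visit Xiu → queue [Mae, Cal, Eli, Jae]
Visit Mae → queue [Cal, Eli, Jae]
Visit Cal → queue [Eli, Jae]
Visit Eli; enqueue Sam → queue [Jae, Sam]
Visit Jae → queue [Sam]
Visit Sam → queue []

Dee -> Bo -> Fay -> Kai -> Nia -> Pia -> Wes -> Ada -> Rex -> Lou -> Omar -> Tao -> Vic -> Cyd -> Xiu -> Mae -> Cal -> Eli -> Jae -> Sam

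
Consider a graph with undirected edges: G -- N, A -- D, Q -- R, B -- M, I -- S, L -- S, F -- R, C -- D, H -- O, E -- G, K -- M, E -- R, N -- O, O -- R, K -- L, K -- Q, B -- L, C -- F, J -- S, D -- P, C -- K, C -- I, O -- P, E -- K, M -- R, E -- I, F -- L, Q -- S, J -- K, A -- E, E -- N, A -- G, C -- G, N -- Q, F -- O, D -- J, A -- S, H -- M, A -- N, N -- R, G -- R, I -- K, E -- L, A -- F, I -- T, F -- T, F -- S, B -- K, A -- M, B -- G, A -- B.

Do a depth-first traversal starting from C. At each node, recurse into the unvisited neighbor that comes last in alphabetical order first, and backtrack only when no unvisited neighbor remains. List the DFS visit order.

C, K, Q, S, L, F, T, I, E, R, O, P, D, J, A, N, G, B, M, H

Visit C
C → K
K → Q
Q → S
S → L
L → F
F → T
T → I
I → E
E → R
R → O
O → P
P → D
D → J
D → A
A → N
N → G
G → B
B → M
M → H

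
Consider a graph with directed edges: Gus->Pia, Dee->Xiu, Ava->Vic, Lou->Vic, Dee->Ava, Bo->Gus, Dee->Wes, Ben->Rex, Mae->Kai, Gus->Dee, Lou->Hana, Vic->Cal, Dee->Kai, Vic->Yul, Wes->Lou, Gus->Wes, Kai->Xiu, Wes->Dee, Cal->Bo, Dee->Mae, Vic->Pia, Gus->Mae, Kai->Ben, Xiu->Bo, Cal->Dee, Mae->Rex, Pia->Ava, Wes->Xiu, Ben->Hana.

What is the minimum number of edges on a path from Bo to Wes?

Level 0: Bo
Level 1: Gus
Level 2: Dee, Mae, Pia, Wes
Level 3: Ava, Kai, Lou, Rex, Xiu
Level 4: Ben, Hana, Vic
Level 5: Cal, Yul
Wes first appears at level 2.

2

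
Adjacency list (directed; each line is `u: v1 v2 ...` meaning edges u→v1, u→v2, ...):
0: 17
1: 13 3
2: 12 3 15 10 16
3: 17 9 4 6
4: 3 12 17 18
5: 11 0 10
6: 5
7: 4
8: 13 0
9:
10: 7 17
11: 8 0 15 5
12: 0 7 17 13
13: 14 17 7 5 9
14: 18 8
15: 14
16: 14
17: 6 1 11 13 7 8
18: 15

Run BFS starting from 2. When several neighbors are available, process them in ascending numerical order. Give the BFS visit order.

2, 3, 10, 12, 15, 16, 4, 6, 9, 17, 7, 0, 13, 14, 18, 5, 1, 8, 11

Visit 2; enqueue 3, 10, 12, 15, 16 → queue [3, 10, 12, 15, 16]
Visit 3; enqueue 4, 6, 9, 17 → queue [10, 12, 15, 16, 4, 6, 9, 17]
Visit 10; enqueue 7 → queue [12, 15, 16, 4, 6, 9, 17, 7]
Visit 12; enqueue 0, 13 → queue [15, 16, 4, 6, 9, 17, 7, 0, 13]
Visit 15; enqueue 14 → queue [16, 4, 6, 9, 17, 7, 0, 13, 14]
Visit 16 → queue [4, 6, 9, 17, 7, 0, 13, 14]
Visit 4; enqueue 18 → queue [6, 9, 17, 7, 0, 13, 14, 18]
Visit 6; enqueue 5 → queue [9, 17, 7, 0, 13, 14, 18, 5]
Visit 9 → queue [17, 7, 0, 13, 14, 18, 5]
Visit 17; enqueue 1, 8, 11 → queue [7, 0, 13, 14, 18, 5, 1, 8, 11]
Visit 7 → queue [0, 13, 14, 18, 5, 1, 8, 11]
Visit 0 → queue [13, 14, 18, 5, 1, 8, 11]
Visit 13 → queue [14, 18, 5, 1, 8, 11]
Visit 14 → queue [18, 5, 1, 8, 11]
Visit 18 → queue [5, 1, 8, 11]
Visit 5 → queue [1, 8, 11]
Visit 1 → queue [8, 11]
Visit 8 → queue [11]
Visit 11 → queue []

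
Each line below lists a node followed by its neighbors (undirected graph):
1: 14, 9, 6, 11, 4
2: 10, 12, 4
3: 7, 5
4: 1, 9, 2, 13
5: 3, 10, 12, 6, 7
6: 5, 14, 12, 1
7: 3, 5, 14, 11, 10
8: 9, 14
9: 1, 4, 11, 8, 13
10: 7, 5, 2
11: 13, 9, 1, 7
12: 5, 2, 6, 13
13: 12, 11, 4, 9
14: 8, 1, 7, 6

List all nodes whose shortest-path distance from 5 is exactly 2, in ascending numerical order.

1, 2, 11, 13, 14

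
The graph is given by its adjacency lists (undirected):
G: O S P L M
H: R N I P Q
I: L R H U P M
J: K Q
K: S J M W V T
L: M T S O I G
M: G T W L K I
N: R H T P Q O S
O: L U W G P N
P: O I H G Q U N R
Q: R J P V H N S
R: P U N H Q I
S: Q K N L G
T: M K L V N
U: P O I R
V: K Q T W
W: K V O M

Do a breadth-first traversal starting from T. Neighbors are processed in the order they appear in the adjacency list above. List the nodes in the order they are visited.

T, M, K, L, V, N, G, W, I, S, J, O, Q, R, H, P, U

Visit T; enqueue M, K, L, V, N → queue [M, K, L, V, N]
Visit M; enqueue G, W, I → queue [K, L, V, N, G, W, I]
Visit K; enqueue S, J → queue [L, V, N, G, W, I, S, J]
Visit L; enqueue O → queue [V, N, G, W, I, S, J, O]
Visit V; enqueue Q → queue [N, G, W, I, S, J, O, Q]
Visit N; enqueue R, H, P → queue [G, W, I, S, J, O, Q, R, H, P]
Visit G → queue [W, I, S, J, O, Q, R, H, P]
Visit W → queue [I, S, J, O, Q, R, H, P]
Visit I; enqueue U → queue [S, J, O, Q, R, H, P, U]
Visit S → queue [J, O, Q, R, H, P, U]
Visit J → queue [O, Q, R, H, P, U]
Visit O → queue [Q, R, H, P, U]
Visit Q → queue [R, H, P, U]
Visit R → queue [H, P, U]
Visit H → queue [P, U]
Visit P → queue [U]
Visit U → queue []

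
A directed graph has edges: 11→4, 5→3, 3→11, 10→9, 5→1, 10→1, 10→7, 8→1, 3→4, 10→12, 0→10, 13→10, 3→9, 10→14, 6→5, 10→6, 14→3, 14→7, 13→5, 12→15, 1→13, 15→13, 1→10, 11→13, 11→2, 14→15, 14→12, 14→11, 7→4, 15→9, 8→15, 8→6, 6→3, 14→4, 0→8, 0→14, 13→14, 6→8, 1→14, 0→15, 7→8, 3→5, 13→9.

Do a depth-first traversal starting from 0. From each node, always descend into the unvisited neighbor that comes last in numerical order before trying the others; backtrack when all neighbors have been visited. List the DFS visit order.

0, 15, 13, 14, 12, 11, 4, 2, 7, 8, 6, 5, 3, 9, 1, 10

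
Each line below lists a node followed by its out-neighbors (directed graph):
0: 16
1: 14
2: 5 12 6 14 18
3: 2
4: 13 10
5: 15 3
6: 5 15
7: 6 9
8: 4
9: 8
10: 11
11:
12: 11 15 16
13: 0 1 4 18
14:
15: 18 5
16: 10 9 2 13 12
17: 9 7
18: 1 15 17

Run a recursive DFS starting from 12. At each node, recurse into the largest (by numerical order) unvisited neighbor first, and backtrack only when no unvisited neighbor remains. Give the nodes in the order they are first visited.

Visit 12
12 → 16
16 → 13
13 → 18
18 → 17
17 → 9
9 → 8
8 → 4
4 → 10
10 → 11
17 → 7
7 → 6
6 → 15
15 → 5
5 → 3
3 → 2
2 → 14
18 → 1
13 → 0

12 16 13 18 17 9 8 4 10 11 7 6 15 5 3 2 14 1 0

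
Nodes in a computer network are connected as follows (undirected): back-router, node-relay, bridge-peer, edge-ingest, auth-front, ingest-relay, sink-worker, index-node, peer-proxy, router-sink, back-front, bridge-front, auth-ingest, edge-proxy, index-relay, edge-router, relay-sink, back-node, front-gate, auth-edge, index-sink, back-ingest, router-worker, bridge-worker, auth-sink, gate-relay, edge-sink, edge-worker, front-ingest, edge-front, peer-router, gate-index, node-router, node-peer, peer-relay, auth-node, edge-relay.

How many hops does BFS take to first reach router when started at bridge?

2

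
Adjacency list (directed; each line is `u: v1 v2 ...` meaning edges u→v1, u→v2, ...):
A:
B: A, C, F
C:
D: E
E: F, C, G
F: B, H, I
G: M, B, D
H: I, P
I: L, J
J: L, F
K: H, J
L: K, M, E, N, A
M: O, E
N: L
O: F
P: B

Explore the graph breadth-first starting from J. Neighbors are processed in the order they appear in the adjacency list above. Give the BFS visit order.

J -> L -> F -> K -> M -> E -> N -> A -> B -> H -> I -> O -> C -> G -> P -> D

Visit J; enqueue L, F → queue [L, F]
Visit L; enqueue K, M, E, N, A → queue [F, K, M, E, N, A]
Visit F; enqueue B, H, I → queue [K, M, E, N, A, B, H, I]
Visit K → queue [M, E, N, A, B, H, I]
Visit M; enqueue O → queue [E, N, A, B, H, I, O]
Visit E; enqueue C, G → queue [N, A, B, H, I, O, C, G]
Visit N → queue [A, B, H, I, O, C, G]
Visit A → queue [B, H, I, O, C, G]
Visit B → queue [H, I, O, C, G]
Visit H; enqueue P → queue [I, O, C, G, P]
Visit I → queue [O, C, G, P]
Visit O → queue [C, G, P]
Visit C → queue [G, P]
Visit G; enqueue D → queue [P, D]
Visit P → queue [D]
Visit D → queue []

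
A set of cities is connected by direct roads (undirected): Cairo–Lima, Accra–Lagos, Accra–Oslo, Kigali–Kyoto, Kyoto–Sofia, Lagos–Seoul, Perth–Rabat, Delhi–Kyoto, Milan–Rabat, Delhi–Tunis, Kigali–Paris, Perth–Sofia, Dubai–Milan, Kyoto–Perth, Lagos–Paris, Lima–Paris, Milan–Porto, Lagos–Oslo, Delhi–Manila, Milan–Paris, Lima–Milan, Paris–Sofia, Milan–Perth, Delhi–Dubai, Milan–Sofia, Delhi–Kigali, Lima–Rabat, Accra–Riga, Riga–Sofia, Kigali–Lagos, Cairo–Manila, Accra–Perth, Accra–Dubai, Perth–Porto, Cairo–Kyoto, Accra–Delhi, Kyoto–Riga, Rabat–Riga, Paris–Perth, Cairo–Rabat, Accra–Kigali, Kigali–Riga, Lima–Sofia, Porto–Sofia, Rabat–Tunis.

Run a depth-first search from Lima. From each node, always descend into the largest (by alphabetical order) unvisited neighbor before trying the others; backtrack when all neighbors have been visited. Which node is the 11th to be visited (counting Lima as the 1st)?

Porto

Visit Lima
Lima → Sofia
Sofia → Riga
Riga → Rabat
Rabat → Tunis
Tunis → Delhi
Delhi → Manila
Manila → Cairo
Cairo → Kyoto
Kyoto → Perth
Perth → Porto
Porto → Milan
Milan → Paris
Paris → Lagos
Lagos → Seoul
Lagos → Oslo
Oslo → Accra
Accra → Kigali
Accra → Dubai

Visit order: Lima, Sofia, Riga, Rabat, Tunis, Delhi, Manila, Cairo, Kyoto, Perth, Porto, Milan, Paris, Lagos, Seoul, Oslo, Accra, Kigali, Dubai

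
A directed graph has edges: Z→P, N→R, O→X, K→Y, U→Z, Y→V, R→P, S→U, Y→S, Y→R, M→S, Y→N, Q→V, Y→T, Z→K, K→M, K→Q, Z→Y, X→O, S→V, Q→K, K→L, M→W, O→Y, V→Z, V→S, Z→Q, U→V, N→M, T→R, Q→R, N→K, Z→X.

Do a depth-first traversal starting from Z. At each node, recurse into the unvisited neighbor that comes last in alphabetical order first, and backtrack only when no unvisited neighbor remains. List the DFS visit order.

Visit Z
Z → Y
Y → V
V → S
S → U
Y → T
T → R
R → P
Y → N
N → M
M → W
N → K
K → Q
K → L
Z → X
X → O

Z, Y, V, S, U, T, R, P, N, M, W, K, Q, L, X, O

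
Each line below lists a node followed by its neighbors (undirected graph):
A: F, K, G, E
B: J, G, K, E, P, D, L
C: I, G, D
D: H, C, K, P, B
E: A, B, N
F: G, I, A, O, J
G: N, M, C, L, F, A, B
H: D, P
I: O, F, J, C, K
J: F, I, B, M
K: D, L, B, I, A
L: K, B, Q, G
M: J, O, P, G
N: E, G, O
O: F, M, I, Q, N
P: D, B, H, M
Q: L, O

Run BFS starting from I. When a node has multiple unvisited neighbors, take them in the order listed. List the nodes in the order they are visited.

I O F J C K M Q N G A B D L P E H

Visit I; enqueue O, F, J, C, K → queue [O, F, J, C, K]
Visit O; enqueue M, Q, N → queue [F, J, C, K, M, Q, N]
Visit F; enqueue G, A → queue [J, C, K, M, Q, N, G, A]
Visit J; enqueue B → queue [C, K, M, Q, N, G, A, B]
Visit C; enqueue D → queue [K, M, Q, N, G, A, B, D]
Visit K; enqueue L → queue [M, Q, N, G, A, B, D, L]
Visit M; enqueue P → queue [Q, N, G, A, B, D, L, P]
Visit Q → queue [N, G, A, B, D, L, P]
Visit N; enqueue E → queue [G, A, B, D, L, P, E]
Visit G → queue [A, B, D, L, P, E]
Visit A → queue [B, D, L, P, E]
Visit B → queue [D, L, P, E]
Visit D; enqueue H → queue [L, P, E, H]
Visit L → queue [P, E, H]
Visit P → queue [E, H]
Visit E → queue [H]
Visit H → queue []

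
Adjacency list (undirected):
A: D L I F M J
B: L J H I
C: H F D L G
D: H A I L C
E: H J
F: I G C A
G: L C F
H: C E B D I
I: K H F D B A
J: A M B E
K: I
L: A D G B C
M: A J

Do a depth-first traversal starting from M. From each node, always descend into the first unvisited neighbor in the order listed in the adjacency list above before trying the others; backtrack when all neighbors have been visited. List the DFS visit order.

Visit M
M → A
A → D
D → H
H → C
C → F
F → I
I → K
I → B
B → L
L → G
B → J
J → E

M, A, D, H, C, F, I, K, B, L, G, J, E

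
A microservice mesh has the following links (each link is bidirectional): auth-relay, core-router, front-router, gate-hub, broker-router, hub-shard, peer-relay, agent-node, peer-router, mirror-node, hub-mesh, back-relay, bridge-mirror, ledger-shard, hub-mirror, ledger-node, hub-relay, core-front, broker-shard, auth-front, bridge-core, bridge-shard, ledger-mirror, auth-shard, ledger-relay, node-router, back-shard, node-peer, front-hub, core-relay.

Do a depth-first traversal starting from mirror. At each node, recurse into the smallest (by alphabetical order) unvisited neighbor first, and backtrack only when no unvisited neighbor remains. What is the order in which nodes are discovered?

Visit mirror
mirror → bridge
bridge → core
core → front
front → auth
auth → relay
relay → back
back → shard
shard → broker
broker → router
router → node
node → agent
node → ledger
node → peer
shard → hub
hub → gate
hub → mesh

mirror -> bridge -> core -> front -> auth -> relay -> back -> shard -> broker -> router -> node -> agent -> ledger -> peer -> hub -> gate -> mesh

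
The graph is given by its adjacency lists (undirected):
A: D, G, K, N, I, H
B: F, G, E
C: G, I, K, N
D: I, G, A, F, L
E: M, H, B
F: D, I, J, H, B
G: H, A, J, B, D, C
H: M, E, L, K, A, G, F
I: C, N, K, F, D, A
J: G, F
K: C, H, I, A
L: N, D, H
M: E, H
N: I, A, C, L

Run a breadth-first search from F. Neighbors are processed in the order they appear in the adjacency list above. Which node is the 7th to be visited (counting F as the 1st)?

Visit F; enqueue D, I, J, H, B → queue [D, I, J, H, B]
Visit D; enqueue G, A, L → queue [I, J, H, B, G, A, L]
Visit I; enqueue C, N, K → queue [J, H, B, G, A, L, C, N, K]
Visit J → queue [H, B, G, A, L, C, N, K]
Visit H; enqueue M, E → queue [B, G, A, L, C, N, K, M, E]
Visit B → queue [G, A, L, C, N, K, M, E]
Visit G → queue [A, L, C, N, K, M, E]
Visit A → queue [L, C, N, K, M, E]
Visit L → queue [C, N, K, M, E]
Visit C → queue [N, K, M, E]
Visit N → queue [K, M, E]
Visit K → queue [M, E]
Visit M → queue [E]
Visit E → queue []

Visit order: F, D, I, J, H, B, G, A, L, C, N, K, M, E

G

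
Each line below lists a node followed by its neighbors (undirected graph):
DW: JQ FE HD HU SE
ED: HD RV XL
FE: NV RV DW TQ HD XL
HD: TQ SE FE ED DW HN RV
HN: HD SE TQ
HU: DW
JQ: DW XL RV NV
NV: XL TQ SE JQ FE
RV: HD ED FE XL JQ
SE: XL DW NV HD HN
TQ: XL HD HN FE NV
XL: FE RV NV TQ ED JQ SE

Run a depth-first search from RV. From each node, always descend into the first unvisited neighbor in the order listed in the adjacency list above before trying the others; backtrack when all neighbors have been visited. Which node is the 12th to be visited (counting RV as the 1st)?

ED

Visit RV
RV → HD
HD → TQ
TQ → XL
XL → FE
FE → NV
NV → SE
SE → DW
DW → JQ
DW → HU
SE → HN
XL → ED

Visit order: RV, HD, TQ, XL, FE, NV, SE, DW, JQ, HU, HN, ED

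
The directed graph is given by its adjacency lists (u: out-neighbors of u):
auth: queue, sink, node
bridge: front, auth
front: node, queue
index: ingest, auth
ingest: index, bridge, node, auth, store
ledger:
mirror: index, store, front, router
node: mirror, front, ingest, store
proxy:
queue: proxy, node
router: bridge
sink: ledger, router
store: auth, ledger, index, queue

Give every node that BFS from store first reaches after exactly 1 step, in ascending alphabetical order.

auth, index, ledger, queue

Level 0: store
Level 1: auth, index, ledger, queue
Level 2: ingest, node, proxy, sink
Level 3: bridge, front, mirror, router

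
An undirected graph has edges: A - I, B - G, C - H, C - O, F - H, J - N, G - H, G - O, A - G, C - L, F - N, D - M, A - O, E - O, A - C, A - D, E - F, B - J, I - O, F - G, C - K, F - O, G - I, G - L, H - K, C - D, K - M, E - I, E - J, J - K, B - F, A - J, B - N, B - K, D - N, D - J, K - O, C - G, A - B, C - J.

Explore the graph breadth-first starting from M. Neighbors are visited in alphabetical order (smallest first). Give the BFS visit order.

M, D, K, A, C, J, N, B, H, O, G, I, L, E, F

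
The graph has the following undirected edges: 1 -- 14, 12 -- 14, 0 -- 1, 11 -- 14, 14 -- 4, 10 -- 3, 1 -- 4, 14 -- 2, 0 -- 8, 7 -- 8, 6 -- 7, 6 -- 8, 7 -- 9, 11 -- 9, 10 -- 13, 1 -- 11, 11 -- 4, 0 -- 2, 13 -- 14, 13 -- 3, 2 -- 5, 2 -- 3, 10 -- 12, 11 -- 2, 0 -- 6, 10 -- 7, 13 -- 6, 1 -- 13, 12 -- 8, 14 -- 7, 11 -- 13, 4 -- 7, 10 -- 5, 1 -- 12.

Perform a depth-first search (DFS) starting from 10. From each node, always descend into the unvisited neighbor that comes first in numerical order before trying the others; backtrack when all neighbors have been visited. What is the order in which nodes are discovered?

10, 3, 2, 0, 1, 4, 7, 6, 8, 12, 14, 11, 9, 13, 5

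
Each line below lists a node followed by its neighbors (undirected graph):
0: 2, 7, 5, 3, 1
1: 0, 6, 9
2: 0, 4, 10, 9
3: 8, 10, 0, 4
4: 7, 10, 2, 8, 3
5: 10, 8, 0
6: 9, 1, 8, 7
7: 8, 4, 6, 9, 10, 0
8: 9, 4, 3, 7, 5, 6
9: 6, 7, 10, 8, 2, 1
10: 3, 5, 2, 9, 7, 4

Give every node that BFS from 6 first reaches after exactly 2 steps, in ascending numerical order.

0, 2, 3, 4, 5, 10

Level 0: 6
Level 1: 1, 7, 8, 9
Level 2: 0, 2, 3, 4, 5, 10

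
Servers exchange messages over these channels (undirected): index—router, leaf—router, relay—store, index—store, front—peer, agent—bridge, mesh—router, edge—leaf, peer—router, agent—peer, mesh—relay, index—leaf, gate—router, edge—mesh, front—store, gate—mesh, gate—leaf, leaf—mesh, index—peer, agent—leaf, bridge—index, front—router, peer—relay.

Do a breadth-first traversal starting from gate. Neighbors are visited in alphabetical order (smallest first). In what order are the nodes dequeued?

Visit gate; enqueue leaf, mesh, router → queue [leaf, mesh, router]
Visit leaf; enqueue agent, edge, index → queue [mesh, router, agent, edge, index]
Visit mesh; enqueue relay → queue [router, agent, edge, index, relay]
Visit router; enqueue front, peer → queue [agent, edge, index, relay, front, peer]
Visit agent; enqueue bridge → queue [edge, index, relay, front, peer, bridge]
Visit edge → queue [index, relay, front, peer, bridge]
Visit index; enqueue store → queue [relay, front, peer, bridge, store]
Visit relay → queue [front, peer, bridge, store]
Visit front → queue [peer, bridge, store]
Visit peer → queue [bridge, store]
Visit bridge → queue [store]
Visit store → queue []

gate, leaf, mesh, router, agent, edge, index, relay, front, peer, bridge, store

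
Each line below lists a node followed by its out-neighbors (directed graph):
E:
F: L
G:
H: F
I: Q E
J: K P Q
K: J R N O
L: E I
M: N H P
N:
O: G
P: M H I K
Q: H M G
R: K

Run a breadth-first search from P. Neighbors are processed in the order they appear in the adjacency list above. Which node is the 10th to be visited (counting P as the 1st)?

J

Visit P; enqueue M, H, I, K → queue [M, H, I, K]
Visit M; enqueue N → queue [H, I, K, N]
Visit H; enqueue F → queue [I, K, N, F]
Visit I; enqueue Q, E → queue [K, N, F, Q, E]
Visit K; enqueue J, R, O → queue [N, F, Q, E, J, R, O]
Visit N → queue [F, Q, E, J, R, O]
Visit F; enqueue L → queue [Q, E, J, R, O, L]
Visit Q; enqueue G → queue [E, J, R, O, L, G]
Visit E → queue [J, R, O, L, G]
Visit J → queue [R, O, L, G]
Visit R → queue [O, L, G]
Visit O → queue [L, G]
Visit L → queue [G]
Visit G → queue []

Visit order: P, M, H, I, K, N, F, Q, E, J, R, O, L, G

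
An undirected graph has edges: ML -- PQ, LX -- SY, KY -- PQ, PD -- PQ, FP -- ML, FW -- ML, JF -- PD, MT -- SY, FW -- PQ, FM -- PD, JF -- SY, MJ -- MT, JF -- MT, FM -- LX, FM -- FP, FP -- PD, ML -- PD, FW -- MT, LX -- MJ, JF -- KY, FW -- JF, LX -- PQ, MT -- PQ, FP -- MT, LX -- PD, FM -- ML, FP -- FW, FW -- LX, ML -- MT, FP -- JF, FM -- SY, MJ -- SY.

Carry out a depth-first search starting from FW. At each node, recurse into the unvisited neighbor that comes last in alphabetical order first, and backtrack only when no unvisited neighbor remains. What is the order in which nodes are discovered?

FW -> PQ -> PD -> ML -> MT -> SY -> MJ -> LX -> FM -> FP -> JF -> KY

Visit FW
FW → PQ
PQ → PD
PD → ML
ML → MT
MT → SY
SY → MJ
MJ → LX
LX → FM
FM → FP
FP → JF
JF → KY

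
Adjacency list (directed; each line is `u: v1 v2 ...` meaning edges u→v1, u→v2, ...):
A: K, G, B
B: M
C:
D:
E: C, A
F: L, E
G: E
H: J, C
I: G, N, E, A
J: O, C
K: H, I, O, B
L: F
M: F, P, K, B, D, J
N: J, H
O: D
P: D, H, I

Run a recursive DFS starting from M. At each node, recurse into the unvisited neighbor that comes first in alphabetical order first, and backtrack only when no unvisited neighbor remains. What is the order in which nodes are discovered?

Visit M
M → B
M → D
M → F
F → E
E → A
A → G
A → K
K → H
H → C
H → J
J → O
K → I
I → N
F → L
M → P

M B D F E A G K H C J O I N L P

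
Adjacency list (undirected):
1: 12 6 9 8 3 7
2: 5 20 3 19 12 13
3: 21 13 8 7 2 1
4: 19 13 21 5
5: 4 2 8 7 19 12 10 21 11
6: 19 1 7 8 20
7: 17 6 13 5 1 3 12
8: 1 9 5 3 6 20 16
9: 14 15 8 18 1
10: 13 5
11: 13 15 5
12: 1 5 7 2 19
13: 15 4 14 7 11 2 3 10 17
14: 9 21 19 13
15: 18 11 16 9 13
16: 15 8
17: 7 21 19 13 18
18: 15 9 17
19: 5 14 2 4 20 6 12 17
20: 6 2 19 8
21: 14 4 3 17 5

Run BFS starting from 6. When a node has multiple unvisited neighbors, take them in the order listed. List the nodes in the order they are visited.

6, 19, 1, 7, 8, 20, 5, 14, 2, 4, 12, 17, 9, 3, 13, 16, 10, 21, 11, 18, 15

Visit 6; enqueue 19, 1, 7, 8, 20 → queue [19, 1, 7, 8, 20]
Visit 19; enqueue 5, 14, 2, 4, 12, 17 → queue [1, 7, 8, 20, 5, 14, 2, 4, 12, 17]
Visit 1; enqueue 9, 3 → queue [7, 8, 20, 5, 14, 2, 4, 12, 17, 9, 3]
Visit 7; enqueue 13 → queue [8, 20, 5, 14, 2, 4, 12, 17, 9, 3, 13]
Visit 8; enqueue 16 → queue [20, 5, 14, 2, 4, 12, 17, 9, 3, 13, 16]
Visit 20 → queue [5, 14, 2, 4, 12, 17, 9, 3, 13, 16]
Visit 5; enqueue 10, 21, 11 → queue [14, 2, 4, 12, 17, 9, 3, 13, 16, 10, 21, 11]
Visit 14 → queue [2, 4, 12, 17, 9, 3, 13, 16, 10, 21, 11]
Visit 2 → queue [4, 12, 17, 9, 3, 13, 16, 10, 21, 11]
Visit 4 → queue [12, 17, 9, 3, 13, 16, 10, 21, 11]
Visit 12 → queue [17, 9, 3, 13, 16, 10, 21, 11]
Visit 17; enqueue 18 → queue [9, 3, 13, 16, 10, 21, 11, 18]
Visit 9; enqueue 15 → queue [3, 13, 16, 10, 21, 11, 18, 15]
Visit 3 → queue [13, 16, 10, 21, 11, 18, 15]
Visit 13 → queue [16, 10, 21, 11, 18, 15]
Visit 16 → queue [10, 21, 11, 18, 15]
Visit 10 → queue [21, 11, 18, 15]
Visit 21 → queue [11, 18, 15]
Visit 11 → queue [18, 15]
Visit 18 → queue [15]
Visit 15 → queue []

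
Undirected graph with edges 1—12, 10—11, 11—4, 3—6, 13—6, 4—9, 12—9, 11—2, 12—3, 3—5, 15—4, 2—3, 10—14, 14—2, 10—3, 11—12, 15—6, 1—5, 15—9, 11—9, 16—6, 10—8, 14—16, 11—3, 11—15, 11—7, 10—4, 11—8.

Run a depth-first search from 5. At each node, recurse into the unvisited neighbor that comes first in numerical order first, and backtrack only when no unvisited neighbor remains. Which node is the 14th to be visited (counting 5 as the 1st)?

Visit 5
5 → 1
1 → 12
12 → 3
3 → 2
2 → 11
11 → 4
4 → 9
9 → 15
15 → 6
6 → 13
6 → 16
16 → 14
14 → 10
10 → 8
11 → 7

Visit order: 5, 1, 12, 3, 2, 11, 4, 9, 15, 6, 13, 16, 14, 10, 8, 7

10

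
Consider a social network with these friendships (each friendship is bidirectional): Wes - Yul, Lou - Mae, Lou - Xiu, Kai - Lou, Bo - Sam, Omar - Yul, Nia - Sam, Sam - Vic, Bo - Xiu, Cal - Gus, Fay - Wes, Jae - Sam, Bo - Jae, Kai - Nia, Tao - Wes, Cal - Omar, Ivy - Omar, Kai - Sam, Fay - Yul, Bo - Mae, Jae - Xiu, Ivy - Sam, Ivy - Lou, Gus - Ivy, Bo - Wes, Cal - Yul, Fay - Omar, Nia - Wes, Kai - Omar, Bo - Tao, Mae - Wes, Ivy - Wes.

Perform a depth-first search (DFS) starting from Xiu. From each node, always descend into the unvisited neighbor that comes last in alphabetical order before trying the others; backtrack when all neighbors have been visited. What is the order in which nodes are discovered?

Xiu -> Lou -> Mae -> Wes -> Yul -> Omar -> Kai -> Sam -> Vic -> Nia -> Jae -> Bo -> Tao -> Ivy -> Gus -> Cal -> Fay

Visit Xiu
Xiu → Lou
Lou → Mae
Mae → Wes
Wes → Yul
Yul → Omar
Omar → Kai
Kai → Sam
Sam → Vic
Sam → Nia
Sam → Jae
Jae → Bo
Bo → Tao
Sam → Ivy
Ivy → Gus
Gus → Cal
Omar → Fay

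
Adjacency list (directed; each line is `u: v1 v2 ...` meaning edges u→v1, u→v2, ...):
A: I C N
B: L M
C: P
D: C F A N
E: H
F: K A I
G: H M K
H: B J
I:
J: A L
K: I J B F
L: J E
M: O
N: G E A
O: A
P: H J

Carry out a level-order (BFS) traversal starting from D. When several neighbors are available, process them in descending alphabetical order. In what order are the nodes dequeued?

D N F C A G E K I P M H J B O L

Visit D; enqueue N, F, C, A → queue [N, F, C, A]
Visit N; enqueue G, E → queue [F, C, A, G, E]
Visit F; enqueue K, I → queue [C, A, G, E, K, I]
Visit C; enqueue P → queue [A, G, E, K, I, P]
Visit A → queue [G, E, K, I, P]
Visit G; enqueue M, H → queue [E, K, I, P, M, H]
Visit E → queue [K, I, P, M, H]
Visit K; enqueue J, B → queue [I, P, M, H, J, B]
Visit I → queue [P, M, H, J, B]
Visit P → queue [M, H, J, B]
Visit M; enqueue O → queue [H, J, B, O]
Visit H → queue [J, B, O]
Visit J; enqueue L → queue [B, O, L]
Visit B → queue [O, L]
Visit O → queue [L]
Visit L → queue []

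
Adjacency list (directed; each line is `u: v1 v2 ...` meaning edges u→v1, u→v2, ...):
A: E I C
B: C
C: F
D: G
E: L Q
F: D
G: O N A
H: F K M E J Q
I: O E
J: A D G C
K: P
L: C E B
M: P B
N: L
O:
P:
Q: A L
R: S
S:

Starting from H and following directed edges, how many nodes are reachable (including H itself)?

BFS from H visits: H, F, K, M, E, J, Q, D, P, B, L, A, G, C, I, O, N
Reachable nodes: 17 of 19 total.

17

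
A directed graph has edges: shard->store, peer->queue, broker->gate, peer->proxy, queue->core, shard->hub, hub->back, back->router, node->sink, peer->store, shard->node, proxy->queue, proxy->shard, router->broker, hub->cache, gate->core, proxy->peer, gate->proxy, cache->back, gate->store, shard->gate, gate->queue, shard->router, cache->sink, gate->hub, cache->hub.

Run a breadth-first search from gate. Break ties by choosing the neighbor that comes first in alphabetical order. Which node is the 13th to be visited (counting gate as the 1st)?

node

Visit gate; enqueue core, hub, proxy, queue, store → queue [core, hub, proxy, queue, store]
Visit core → queue [hub, proxy, queue, store]
Visit hub; enqueue back, cache → queue [proxy, queue, store, back, cache]
Visit proxy; enqueue peer, shard → queue [queue, store, back, cache, peer, shard]
Visit queue → queue [store, back, cache, peer, shard]
Visit store → queue [back, cache, peer, shard]
Visit back; enqueue router → queue [cache, peer, shard, router]
Visit cache; enqueue sink → queue [peer, shard, router, sink]
Visit peer → queue [shard, router, sink]
Visit shard; enqueue node → queue [router, sink, node]
Visit router; enqueue broker → queue [sink, node, broker]
Visit sink → queue [node, broker]
Visit node → queue [broker]
Visit broker → queue []

Visit order: gate, core, hub, proxy, queue, store, back, cache, peer, shard, router, sink, node, broker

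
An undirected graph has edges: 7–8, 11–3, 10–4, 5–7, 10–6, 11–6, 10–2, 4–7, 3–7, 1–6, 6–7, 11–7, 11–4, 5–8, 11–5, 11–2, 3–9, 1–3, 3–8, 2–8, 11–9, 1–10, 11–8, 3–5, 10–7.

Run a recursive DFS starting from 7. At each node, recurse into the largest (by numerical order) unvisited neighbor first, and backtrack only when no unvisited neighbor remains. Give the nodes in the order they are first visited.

Visit 7
7 → 11
11 → 9
9 → 3
3 → 8
8 → 5
8 → 2
2 → 10
10 → 6
6 → 1
10 → 4

7 -> 11 -> 9 -> 3 -> 8 -> 5 -> 2 -> 10 -> 6 -> 1 -> 4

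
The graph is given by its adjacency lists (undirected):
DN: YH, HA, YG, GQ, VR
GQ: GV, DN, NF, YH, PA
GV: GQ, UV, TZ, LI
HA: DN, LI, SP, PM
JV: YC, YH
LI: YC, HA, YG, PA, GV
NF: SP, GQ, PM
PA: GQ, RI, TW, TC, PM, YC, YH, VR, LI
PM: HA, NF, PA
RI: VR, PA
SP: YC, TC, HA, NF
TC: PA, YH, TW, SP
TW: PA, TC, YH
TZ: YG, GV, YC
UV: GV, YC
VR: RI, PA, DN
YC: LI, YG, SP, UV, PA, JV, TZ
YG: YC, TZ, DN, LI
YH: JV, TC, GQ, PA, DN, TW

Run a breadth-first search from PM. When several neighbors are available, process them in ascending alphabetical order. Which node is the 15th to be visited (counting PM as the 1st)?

YG

Visit PM; enqueue HA, NF, PA → queue [HA, NF, PA]
Visit HA; enqueue DN, LI, SP → queue [NF, PA, DN, LI, SP]
Visit NF; enqueue GQ → queue [PA, DN, LI, SP, GQ]
Visit PA; enqueue RI, TC, TW, VR, YC, YH → queue [DN, LI, SP, GQ, RI, TC, TW, VR, YC, YH]
Visit DN; enqueue YG → queue [LI, SP, GQ, RI, TC, TW, VR, YC, YH, YG]
Visit LI; enqueue GV → queue [SP, GQ, RI, TC, TW, VR, YC, YH, YG, GV]
Visit SP → queue [GQ, RI, TC, TW, VR, YC, YH, YG, GV]
Visit GQ → queue [RI, TC, TW, VR, YC, YH, YG, GV]
Visit RI → queue [TC, TW, VR, YC, YH, YG, GV]
Visit TC → queue [TW, VR, YC, YH, YG, GV]
Visit TW → queue [VR, YC, YH, YG, GV]
Visit VR → queue [YC, YH, YG, GV]
Visit YC; enqueue JV, TZ, UV → queue [YH, YG, GV, JV, TZ, UV]
Visit YH → queue [YG, GV, JV, TZ, UV]
Visit YG → queue [GV, JV, TZ, UV]
Visit GV → queue [JV, TZ, UV]
Visit JV → queue [TZ, UV]
Visit TZ → queue [UV]
Visit UV → queue []

Visit order: PM, HA, NF, PA, DN, LI, SP, GQ, RI, TC, TW, VR, YC, YH, YG, GV, JV, TZ, UV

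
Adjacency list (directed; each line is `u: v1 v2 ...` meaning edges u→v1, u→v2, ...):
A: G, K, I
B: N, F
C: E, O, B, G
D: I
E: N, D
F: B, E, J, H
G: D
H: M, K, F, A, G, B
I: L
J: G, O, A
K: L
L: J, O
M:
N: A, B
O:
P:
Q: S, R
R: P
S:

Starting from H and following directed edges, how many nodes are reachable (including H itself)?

BFS from H visits: H, A, B, F, G, K, M, I, N, E, J, D, L, O
Reachable nodes: 14 of 19 total.

14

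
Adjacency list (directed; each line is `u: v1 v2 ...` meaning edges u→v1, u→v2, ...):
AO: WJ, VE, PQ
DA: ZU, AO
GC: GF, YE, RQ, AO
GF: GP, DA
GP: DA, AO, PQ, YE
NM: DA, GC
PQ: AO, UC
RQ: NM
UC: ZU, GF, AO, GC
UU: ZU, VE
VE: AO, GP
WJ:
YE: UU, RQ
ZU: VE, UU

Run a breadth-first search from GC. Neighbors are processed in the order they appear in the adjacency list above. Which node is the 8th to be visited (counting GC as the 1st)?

Visit GC; enqueue GF, YE, RQ, AO → queue [GF, YE, RQ, AO]
Visit GF; enqueue GP, DA → queue [YE, RQ, AO, GP, DA]
Visit YE; enqueue UU → queue [RQ, AO, GP, DA, UU]
Visit RQ; enqueue NM → queue [AO, GP, DA, UU, NM]
Visit AO; enqueue WJ, VE, PQ → queue [GP, DA, UU, NM, WJ, VE, PQ]
Visit GP → queue [DA, UU, NM, WJ, VE, PQ]
Visit DA; enqueue ZU → queue [UU, NM, WJ, VE, PQ, ZU]
Visit UU → queue [NM, WJ, VE, PQ, ZU]
Visit NM → queue [WJ, VE, PQ, ZU]
Visit WJ → queue [VE, PQ, ZU]
Visit VE → queue [PQ, ZU]
Visit PQ; enqueue UC → queue [ZU, UC]
Visit ZU → queue [UC]
Visit UC → queue []

Visit order: GC, GF, YE, RQ, AO, GP, DA, UU, NM, WJ, VE, PQ, ZU, UC

UU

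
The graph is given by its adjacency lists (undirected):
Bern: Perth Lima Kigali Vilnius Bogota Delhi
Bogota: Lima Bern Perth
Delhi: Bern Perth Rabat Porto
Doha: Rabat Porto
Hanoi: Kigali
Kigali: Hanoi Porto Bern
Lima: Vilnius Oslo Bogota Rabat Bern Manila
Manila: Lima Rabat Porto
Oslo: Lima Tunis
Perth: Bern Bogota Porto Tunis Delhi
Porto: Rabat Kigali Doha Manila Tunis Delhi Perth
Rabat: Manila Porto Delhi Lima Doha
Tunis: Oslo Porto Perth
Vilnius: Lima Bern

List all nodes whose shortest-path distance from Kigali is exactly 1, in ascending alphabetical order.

Bern, Hanoi, Porto

Level 0: Kigali
Level 1: Bern, Hanoi, Porto
Level 2: Bogota, Delhi, Doha, Lima, Manila, Perth, Rabat, Tunis, Vilnius
Level 3: Oslo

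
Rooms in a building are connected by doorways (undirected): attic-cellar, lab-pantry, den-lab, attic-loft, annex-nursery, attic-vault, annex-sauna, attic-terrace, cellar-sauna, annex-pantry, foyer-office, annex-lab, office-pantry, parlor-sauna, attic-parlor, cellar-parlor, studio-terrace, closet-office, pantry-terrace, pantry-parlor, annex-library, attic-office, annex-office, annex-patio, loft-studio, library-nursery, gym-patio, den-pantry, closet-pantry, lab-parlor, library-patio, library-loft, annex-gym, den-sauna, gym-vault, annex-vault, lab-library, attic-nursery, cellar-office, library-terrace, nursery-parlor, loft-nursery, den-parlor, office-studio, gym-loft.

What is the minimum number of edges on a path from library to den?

2

Level 0: library
Level 1: annex, lab, loft, nursery, patio, terrace
Level 2: attic, den, gym, office, pantry, parlor, sauna, studio, vault
Level 3: cellar, closet, foyer
den first appears at level 2.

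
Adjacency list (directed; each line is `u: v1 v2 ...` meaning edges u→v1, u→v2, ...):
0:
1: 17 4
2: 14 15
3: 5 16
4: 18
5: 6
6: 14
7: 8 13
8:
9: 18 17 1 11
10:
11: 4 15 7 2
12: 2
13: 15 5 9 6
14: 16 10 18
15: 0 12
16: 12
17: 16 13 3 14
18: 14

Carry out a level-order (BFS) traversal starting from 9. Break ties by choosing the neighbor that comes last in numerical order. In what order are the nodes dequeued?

9 → 18 → 17 → 11 → 1 → 14 → 16 → 13 → 3 → 15 → 7 → 4 → 2 → 10 → 12 → 6 → 5 → 0 → 8

Visit 9; enqueue 18, 17, 11, 1 → queue [18, 17, 11, 1]
Visit 18; enqueue 14 → queue [17, 11, 1, 14]
Visit 17; enqueue 16, 13, 3 → queue [11, 1, 14, 16, 13, 3]
Visit 11; enqueue 15, 7, 4, 2 → queue [1, 14, 16, 13, 3, 15, 7, 4, 2]
Visit 1 → queue [14, 16, 13, 3, 15, 7, 4, 2]
Visit 14; enqueue 10 → queue [16, 13, 3, 15, 7, 4, 2, 10]
Visit 16; enqueue 12 → queue [13, 3, 15, 7, 4, 2, 10, 12]
Visit 13; enqueue 6, 5 → queue [3, 15, 7, 4, 2, 10, 12, 6, 5]
Visit 3 → queue [15, 7, 4, 2, 10, 12, 6, 5]
Visit 15; enqueue 0 → queue [7, 4, 2, 10, 12, 6, 5, 0]
Visit 7; enqueue 8 → queue [4, 2, 10, 12, 6, 5, 0, 8]
Visit 4 → queue [2, 10, 12, 6, 5, 0, 8]
Visit 2 → queue [10, 12, 6, 5, 0, 8]
Visit 10 → queue [12, 6, 5, 0, 8]
Visit 12 → queue [6, 5, 0, 8]
Visit 6 → queue [5, 0, 8]
Visit 5 → queue [0, 8]
Visit 0 → queue [8]
Visit 8 → queue []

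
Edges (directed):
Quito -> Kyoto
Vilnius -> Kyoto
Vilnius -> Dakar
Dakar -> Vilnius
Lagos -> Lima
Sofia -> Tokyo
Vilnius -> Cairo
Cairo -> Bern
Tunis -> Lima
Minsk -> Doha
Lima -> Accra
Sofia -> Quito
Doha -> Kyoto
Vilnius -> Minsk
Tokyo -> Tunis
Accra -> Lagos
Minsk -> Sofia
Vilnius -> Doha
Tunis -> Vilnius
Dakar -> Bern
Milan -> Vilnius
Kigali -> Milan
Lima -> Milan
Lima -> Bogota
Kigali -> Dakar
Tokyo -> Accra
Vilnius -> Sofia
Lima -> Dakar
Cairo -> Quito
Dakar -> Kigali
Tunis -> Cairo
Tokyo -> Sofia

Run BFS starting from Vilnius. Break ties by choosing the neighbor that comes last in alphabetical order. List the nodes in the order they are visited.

Vilnius, Sofia, Minsk, Kyoto, Doha, Dakar, Cairo, Tokyo, Quito, Kigali, Bern, Tunis, Accra, Milan, Lima, Lagos, Bogota

Visit Vilnius; enqueue Sofia, Minsk, Kyoto, Doha, Dakar, Cairo → queue [Sofia, Minsk, Kyoto, Doha, Dakar, Cairo]
Visit Sofia; enqueue Tokyo, Quito → queue [Minsk, Kyoto, Doha, Dakar, Cairo, Tokyo, Quito]
Visit Minsk → queue [Kyoto, Doha, Dakar, Cairo, Tokyo, Quito]
Visit Kyoto → queue [Doha, Dakar, Cairo, Tokyo, Quito]
Visit Doha → queue [Dakar, Cairo, Tokyo, Quito]
Visit Dakar; enqueue Kigali, Bern → queue [Cairo, Tokyo, Quito, Kigali, Bern]
Visit Cairo → queue [Tokyo, Quito, Kigali, Bern]
Visit Tokyo; enqueue Tunis, Accra → queue [Quito, Kigali, Bern, Tunis, Accra]
Visit Quito → queue [Kigali, Bern, Tunis, Accra]
Visit Kigali; enqueue Milan → queue [Bern, Tunis, Accra, Milan]
Visit Bern → queue [Tunis, Accra, Milan]
Visit Tunis; enqueue Lima → queue [Accra, Milan, Lima]
Visit Accra; enqueue Lagos → queue [Milan, Lima, Lagos]
Visit Milan → queue [Lima, Lagos]
Visit Lima; enqueue Bogota → queue [Lagos, Bogota]
Visit Lagos → queue [Bogota]
Visit Bogota → queue []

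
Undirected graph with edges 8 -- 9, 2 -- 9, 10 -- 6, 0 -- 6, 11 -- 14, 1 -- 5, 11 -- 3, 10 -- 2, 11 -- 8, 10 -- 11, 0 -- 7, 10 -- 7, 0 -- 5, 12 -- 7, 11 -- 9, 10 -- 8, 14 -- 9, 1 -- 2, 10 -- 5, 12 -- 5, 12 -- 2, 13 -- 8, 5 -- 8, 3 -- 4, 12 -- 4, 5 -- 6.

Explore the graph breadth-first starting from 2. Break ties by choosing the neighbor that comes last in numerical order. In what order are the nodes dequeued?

Visit 2; enqueue 12, 10, 9, 1 → queue [12, 10, 9, 1]
Visit 12; enqueue 7, 5, 4 → queue [10, 9, 1, 7, 5, 4]
Visit 10; enqueue 11, 8, 6 → queue [9, 1, 7, 5, 4, 11, 8, 6]
Visit 9; enqueue 14 → queue [1, 7, 5, 4, 11, 8, 6, 14]
Visit 1 → queue [7, 5, 4, 11, 8, 6, 14]
Visit 7; enqueue 0 → queue [5, 4, 11, 8, 6, 14, 0]
Visit 5 → queue [4, 11, 8, 6, 14, 0]
Visit 4; enqueue 3 → queue [11, 8, 6, 14, 0, 3]
Visit 11 → queue [8, 6, 14, 0, 3]
Visit 8; enqueue 13 → queue [6, 14, 0, 3, 13]
Visit 6 → queue [14, 0, 3, 13]
Visit 14 → queue [0, 3, 13]
Visit 0 → queue [3, 13]
Visit 3 → queue [13]
Visit 13 → queue []

2 → 12 → 10 → 9 → 1 → 7 → 5 → 4 → 11 → 8 → 6 → 14 → 0 → 3 → 13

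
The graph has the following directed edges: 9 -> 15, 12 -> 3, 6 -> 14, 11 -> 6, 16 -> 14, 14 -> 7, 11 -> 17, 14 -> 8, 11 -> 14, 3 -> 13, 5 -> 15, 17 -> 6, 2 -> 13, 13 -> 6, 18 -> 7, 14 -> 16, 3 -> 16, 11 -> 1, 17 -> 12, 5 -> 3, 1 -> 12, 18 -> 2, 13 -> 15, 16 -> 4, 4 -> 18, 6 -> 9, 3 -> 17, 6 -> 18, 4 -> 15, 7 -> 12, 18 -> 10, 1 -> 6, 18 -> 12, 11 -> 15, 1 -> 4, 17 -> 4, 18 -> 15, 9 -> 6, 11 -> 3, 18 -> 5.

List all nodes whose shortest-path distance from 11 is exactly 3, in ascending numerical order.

Level 0: 11
Level 1: 1, 3, 6, 14, 15, 17
Level 2: 4, 7, 8, 9, 12, 13, 16, 18
Level 3: 2, 5, 10

2, 5, 10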